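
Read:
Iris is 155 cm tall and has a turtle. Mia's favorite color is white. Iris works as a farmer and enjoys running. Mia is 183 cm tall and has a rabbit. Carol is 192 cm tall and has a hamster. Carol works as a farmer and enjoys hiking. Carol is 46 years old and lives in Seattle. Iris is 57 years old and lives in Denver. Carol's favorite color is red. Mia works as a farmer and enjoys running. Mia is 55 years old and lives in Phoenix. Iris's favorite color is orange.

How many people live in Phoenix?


Count in Phoenix: 1

1


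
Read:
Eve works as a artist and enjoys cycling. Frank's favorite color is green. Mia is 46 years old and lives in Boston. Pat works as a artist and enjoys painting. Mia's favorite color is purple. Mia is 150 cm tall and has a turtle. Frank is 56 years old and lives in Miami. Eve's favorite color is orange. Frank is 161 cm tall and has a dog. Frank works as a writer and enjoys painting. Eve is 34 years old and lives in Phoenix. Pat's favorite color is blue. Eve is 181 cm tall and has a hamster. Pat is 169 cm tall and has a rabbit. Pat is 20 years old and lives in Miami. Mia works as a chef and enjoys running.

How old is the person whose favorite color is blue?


Person with favorite color=blue is Pat, age 20

20


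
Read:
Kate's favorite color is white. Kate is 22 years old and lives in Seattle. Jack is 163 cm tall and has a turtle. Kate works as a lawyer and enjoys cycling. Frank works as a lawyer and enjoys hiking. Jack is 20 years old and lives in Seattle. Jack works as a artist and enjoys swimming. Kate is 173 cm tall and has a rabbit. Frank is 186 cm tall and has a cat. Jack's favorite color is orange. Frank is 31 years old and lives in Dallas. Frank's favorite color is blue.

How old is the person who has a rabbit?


Person with rabbit is Kate, age 22

22


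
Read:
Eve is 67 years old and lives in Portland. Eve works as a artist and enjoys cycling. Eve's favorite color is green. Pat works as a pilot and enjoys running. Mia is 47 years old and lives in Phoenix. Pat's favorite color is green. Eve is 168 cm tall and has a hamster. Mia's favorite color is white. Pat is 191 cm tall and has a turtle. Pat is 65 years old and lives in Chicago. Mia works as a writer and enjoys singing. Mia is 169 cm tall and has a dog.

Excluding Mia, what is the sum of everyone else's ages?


Sum (excluding Mia): 132

132


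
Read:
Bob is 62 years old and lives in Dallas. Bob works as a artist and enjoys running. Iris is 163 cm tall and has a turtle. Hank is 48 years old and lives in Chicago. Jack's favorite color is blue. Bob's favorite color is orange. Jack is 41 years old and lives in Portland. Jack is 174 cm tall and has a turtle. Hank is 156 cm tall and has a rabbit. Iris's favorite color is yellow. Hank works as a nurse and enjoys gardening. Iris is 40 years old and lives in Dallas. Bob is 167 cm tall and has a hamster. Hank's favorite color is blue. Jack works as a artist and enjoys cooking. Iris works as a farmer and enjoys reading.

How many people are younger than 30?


Filter: 0

0


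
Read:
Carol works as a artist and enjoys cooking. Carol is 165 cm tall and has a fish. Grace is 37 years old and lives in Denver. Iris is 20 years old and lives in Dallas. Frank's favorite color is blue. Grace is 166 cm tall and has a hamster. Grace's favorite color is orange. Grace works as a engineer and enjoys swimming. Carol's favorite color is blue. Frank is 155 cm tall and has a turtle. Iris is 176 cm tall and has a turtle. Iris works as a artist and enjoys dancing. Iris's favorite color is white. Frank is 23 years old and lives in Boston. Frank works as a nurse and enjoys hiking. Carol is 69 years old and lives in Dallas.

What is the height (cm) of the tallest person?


Tallest: Iris at 176 cm

176


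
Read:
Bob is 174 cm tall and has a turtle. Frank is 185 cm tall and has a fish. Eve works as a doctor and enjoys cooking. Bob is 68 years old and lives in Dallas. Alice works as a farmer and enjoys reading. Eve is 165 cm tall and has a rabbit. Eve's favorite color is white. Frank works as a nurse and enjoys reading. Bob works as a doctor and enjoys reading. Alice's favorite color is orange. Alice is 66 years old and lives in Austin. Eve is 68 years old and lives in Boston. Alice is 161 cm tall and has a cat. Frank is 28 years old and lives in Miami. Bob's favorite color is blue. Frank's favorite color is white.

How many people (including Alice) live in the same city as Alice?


Alice lives in Austin. Count = 1

1


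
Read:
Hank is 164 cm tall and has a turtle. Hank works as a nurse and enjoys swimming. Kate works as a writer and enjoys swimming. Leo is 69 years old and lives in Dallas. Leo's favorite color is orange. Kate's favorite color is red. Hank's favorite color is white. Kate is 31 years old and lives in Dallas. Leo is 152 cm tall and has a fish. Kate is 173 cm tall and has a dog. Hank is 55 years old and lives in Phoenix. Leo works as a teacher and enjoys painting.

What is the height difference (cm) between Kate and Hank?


|173 - 164| = 9

9


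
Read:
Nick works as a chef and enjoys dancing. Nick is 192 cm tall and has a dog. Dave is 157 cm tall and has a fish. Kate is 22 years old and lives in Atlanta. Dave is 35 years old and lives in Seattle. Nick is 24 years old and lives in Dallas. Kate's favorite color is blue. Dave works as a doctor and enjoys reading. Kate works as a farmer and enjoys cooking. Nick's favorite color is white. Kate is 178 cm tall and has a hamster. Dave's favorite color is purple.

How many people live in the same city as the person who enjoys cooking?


Person with hobby cooking is Kate, city Atlanta. Count = 1

1


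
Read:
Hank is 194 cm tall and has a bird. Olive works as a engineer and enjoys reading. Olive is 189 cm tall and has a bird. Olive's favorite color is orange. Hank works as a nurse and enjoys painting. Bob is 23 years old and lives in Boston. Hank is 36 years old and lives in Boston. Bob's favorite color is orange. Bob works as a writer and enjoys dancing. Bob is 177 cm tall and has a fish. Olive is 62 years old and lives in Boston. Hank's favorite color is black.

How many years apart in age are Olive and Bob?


62 vs 23, diff = 39

39


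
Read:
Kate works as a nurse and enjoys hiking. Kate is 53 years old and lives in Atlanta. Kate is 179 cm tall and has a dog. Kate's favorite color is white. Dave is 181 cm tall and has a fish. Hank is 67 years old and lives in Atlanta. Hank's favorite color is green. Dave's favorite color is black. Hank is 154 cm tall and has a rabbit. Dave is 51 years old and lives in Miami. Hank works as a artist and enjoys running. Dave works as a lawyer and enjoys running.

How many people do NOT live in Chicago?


Not in Chicago: 3

3


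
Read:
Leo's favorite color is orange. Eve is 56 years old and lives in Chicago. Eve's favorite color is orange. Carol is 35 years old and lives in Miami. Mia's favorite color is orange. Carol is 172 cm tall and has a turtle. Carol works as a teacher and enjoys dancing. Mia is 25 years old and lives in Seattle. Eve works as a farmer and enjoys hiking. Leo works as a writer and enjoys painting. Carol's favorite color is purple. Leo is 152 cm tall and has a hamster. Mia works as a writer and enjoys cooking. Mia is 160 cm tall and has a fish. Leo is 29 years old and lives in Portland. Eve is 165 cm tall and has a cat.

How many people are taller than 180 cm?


Taller than 180: 0

0


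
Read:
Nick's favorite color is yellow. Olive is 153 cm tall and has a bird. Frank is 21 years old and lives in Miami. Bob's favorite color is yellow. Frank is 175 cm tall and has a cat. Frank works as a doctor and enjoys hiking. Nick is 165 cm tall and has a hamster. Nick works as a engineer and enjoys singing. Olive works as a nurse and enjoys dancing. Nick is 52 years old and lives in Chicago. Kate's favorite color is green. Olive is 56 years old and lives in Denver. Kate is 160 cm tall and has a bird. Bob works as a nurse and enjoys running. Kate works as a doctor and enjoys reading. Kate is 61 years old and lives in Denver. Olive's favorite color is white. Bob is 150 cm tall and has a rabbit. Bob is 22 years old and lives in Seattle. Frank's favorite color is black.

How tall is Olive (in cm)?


Olive is 153 cm tall

153


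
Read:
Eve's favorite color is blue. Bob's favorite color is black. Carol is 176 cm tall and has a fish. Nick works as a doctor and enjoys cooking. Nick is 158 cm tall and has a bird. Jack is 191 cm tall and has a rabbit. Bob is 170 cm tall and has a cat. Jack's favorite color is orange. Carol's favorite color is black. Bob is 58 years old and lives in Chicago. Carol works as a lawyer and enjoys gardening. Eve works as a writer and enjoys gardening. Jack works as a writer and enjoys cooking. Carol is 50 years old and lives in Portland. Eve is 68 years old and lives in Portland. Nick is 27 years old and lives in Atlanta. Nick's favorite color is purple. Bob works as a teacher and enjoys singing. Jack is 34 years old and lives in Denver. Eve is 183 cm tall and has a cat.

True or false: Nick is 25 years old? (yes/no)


Nick is actually 27. no

no


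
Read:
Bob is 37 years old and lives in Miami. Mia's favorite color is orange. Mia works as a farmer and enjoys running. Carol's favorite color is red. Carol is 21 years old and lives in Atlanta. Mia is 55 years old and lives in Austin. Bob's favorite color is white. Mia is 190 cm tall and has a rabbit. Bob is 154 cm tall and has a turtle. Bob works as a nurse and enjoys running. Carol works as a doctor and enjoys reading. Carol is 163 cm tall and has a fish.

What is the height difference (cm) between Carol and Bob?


|163 - 154| = 9

9


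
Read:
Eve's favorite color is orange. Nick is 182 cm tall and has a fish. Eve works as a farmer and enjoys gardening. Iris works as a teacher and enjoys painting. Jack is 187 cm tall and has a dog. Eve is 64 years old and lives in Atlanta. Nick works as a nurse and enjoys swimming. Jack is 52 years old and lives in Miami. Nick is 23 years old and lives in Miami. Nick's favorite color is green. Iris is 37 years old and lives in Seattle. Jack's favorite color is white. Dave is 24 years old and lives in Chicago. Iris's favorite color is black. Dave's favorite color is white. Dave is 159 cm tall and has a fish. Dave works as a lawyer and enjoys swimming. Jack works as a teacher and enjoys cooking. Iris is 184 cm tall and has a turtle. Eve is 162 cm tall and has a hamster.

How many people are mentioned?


People: Nick, Eve, Iris, Jack, Dave. Count = 5

5


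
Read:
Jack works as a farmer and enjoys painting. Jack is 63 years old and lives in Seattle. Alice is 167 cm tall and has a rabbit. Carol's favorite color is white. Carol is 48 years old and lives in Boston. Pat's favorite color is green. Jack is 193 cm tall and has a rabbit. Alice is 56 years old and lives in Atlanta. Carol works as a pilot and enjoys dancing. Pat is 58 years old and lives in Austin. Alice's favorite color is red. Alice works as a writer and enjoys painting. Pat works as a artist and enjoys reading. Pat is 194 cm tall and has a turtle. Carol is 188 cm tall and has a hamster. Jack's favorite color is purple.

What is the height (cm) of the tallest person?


Tallest: Pat at 194 cm

194


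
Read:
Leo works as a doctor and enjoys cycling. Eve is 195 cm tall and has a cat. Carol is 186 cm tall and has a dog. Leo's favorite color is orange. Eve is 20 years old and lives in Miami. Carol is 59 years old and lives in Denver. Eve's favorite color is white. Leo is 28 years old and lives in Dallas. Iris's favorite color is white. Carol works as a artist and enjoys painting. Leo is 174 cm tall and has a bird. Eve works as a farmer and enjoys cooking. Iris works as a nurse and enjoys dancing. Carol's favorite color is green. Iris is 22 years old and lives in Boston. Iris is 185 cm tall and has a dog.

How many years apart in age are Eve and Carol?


20 vs 59, diff = 39

39


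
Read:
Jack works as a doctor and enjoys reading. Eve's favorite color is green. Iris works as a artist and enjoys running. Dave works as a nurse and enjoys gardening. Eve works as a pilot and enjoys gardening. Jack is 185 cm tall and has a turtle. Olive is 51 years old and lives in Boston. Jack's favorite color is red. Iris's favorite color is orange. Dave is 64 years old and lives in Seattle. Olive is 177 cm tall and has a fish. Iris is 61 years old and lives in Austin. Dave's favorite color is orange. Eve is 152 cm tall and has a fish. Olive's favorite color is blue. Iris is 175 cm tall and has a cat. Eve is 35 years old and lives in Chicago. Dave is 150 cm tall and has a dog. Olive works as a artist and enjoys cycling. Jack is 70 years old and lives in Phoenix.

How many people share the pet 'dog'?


Count: 1

1


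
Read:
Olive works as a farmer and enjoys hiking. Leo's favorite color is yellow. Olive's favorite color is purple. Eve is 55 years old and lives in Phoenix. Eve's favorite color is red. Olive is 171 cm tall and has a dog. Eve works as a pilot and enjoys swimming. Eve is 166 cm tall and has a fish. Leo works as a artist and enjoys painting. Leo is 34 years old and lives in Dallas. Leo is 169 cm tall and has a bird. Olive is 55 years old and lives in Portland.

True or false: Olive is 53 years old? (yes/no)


Olive is actually 55. no

no


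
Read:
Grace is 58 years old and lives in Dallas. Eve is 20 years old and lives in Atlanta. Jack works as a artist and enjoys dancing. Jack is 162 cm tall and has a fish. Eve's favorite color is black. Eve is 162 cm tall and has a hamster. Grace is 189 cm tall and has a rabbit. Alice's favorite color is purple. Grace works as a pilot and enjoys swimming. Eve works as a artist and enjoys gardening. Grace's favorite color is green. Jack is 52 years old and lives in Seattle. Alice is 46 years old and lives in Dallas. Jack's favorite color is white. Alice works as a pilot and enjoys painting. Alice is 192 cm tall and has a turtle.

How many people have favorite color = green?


Count: 1

1


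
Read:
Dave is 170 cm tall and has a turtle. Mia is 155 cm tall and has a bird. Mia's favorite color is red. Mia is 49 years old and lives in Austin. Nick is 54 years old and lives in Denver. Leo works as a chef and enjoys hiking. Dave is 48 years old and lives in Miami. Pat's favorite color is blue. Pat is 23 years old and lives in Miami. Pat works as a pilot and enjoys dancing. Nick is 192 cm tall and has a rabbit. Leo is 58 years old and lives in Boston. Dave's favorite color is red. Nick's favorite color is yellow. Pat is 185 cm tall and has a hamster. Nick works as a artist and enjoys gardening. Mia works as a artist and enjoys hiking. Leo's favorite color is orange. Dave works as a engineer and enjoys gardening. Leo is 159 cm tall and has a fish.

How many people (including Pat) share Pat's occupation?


Pat is a pilot. Count = 1

1


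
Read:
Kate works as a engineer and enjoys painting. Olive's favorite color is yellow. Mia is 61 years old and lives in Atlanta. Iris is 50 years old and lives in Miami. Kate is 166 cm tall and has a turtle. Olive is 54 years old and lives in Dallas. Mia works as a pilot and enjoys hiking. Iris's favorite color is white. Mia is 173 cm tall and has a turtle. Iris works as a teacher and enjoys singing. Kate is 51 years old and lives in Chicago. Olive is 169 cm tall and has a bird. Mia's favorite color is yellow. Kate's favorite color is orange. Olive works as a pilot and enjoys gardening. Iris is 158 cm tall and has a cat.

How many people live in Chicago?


Count in Chicago: 1

1


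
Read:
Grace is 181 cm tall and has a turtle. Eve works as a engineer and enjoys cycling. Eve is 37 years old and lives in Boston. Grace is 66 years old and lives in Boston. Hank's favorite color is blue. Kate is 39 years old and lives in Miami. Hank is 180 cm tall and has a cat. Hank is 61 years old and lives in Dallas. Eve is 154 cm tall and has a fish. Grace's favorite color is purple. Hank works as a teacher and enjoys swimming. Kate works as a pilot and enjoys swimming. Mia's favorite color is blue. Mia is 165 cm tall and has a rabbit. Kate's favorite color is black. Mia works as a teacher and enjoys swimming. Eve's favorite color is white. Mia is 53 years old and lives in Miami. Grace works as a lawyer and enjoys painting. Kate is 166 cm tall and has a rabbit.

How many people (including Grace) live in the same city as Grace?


Grace lives in Boston. Count = 2

2


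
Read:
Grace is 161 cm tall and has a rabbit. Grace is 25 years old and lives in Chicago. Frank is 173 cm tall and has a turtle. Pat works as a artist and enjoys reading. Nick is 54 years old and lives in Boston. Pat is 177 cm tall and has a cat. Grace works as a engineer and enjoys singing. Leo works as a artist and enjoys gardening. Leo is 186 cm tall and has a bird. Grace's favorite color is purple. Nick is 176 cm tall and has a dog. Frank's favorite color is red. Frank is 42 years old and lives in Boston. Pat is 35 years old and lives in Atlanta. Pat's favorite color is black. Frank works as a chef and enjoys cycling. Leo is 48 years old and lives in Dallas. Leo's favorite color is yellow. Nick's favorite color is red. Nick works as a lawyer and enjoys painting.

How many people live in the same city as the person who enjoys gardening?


Person with hobby gardening is Leo, city Dallas. Count = 1

1


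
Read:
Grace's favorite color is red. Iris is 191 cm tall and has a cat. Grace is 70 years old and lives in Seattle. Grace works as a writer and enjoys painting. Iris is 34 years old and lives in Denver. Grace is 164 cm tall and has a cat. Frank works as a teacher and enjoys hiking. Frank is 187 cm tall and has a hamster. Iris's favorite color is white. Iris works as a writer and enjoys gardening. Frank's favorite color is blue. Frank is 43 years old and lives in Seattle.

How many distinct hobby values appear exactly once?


Unique hobby values: 3

3


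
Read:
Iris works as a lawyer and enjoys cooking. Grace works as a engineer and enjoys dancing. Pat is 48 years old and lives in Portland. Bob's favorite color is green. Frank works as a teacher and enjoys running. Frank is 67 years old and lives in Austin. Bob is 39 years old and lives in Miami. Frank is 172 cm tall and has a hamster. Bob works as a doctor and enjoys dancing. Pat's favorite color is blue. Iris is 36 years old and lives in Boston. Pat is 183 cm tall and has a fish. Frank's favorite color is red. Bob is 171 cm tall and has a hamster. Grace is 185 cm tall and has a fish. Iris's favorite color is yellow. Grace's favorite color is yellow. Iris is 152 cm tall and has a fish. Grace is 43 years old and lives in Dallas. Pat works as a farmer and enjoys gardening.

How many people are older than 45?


Filter: 2

2


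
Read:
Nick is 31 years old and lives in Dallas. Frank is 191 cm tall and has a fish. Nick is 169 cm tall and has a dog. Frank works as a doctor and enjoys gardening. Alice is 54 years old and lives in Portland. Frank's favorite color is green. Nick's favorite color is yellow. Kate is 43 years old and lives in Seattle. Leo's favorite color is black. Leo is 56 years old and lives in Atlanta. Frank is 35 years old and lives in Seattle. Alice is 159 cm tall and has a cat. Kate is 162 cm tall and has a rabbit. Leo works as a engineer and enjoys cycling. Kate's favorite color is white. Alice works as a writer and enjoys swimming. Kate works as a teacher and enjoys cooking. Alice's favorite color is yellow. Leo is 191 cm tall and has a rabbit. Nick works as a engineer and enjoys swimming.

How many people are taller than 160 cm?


Taller than 160: 4

4


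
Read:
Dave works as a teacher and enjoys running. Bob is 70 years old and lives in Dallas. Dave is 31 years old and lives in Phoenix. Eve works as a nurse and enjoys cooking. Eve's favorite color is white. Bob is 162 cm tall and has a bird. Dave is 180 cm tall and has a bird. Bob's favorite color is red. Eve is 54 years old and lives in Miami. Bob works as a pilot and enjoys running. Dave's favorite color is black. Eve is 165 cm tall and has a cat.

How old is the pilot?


The pilot is Bob, age 70

70


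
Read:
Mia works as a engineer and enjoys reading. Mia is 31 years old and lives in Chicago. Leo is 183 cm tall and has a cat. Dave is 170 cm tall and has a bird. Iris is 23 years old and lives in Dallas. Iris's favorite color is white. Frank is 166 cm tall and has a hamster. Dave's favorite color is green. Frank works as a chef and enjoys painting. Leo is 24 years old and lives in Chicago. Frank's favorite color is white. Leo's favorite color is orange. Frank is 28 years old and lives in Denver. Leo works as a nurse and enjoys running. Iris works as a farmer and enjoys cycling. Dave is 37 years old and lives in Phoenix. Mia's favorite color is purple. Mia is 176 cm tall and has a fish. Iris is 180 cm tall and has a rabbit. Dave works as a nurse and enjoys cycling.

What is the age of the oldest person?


Oldest: Dave at 37

37


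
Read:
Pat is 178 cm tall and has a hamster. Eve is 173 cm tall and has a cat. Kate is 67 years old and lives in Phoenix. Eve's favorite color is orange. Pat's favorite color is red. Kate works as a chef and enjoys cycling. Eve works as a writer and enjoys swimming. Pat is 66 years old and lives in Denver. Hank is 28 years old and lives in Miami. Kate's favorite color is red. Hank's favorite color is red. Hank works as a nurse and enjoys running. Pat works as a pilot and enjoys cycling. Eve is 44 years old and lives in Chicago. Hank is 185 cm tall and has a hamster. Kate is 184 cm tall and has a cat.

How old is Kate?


Kate is 67 years old

67


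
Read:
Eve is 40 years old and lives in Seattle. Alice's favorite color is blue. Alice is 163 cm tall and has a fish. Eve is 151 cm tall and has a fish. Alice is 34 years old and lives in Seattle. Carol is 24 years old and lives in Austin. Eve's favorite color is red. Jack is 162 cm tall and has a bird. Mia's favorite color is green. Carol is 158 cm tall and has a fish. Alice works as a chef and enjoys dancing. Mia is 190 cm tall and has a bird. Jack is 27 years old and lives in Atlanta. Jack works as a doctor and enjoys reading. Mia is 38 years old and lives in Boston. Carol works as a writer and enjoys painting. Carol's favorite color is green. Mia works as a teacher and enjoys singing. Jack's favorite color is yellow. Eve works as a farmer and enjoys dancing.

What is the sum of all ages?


24+38+40+34+27 = 163

163


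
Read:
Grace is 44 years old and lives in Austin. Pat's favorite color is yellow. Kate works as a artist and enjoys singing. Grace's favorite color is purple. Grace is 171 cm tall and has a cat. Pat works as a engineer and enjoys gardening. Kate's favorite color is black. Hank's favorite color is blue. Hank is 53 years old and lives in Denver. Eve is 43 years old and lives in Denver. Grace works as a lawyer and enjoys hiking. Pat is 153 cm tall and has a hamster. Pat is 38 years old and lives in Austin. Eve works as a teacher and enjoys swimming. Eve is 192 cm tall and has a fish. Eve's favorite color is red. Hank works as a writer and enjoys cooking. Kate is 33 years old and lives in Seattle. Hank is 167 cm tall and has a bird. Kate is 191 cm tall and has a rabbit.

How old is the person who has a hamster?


Person with hamster is Pat, age 38

38


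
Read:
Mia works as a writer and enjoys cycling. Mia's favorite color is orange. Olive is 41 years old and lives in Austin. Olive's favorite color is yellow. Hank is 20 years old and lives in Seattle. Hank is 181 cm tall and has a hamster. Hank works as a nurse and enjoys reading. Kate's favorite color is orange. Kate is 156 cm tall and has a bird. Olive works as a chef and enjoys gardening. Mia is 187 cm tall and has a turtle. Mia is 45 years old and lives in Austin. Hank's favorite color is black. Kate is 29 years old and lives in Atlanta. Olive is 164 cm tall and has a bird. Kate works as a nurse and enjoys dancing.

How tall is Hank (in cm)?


Hank is 181 cm tall

181


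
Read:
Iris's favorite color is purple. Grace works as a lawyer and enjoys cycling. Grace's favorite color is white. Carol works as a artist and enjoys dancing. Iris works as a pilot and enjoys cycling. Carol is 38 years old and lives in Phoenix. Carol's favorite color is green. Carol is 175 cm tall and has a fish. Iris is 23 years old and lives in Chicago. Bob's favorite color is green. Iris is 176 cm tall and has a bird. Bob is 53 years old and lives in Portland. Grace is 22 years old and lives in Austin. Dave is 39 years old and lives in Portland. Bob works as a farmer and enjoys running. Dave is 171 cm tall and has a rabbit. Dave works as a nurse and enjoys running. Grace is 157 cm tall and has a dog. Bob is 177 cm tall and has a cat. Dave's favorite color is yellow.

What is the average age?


Sum=175, n=5, avg=35

35


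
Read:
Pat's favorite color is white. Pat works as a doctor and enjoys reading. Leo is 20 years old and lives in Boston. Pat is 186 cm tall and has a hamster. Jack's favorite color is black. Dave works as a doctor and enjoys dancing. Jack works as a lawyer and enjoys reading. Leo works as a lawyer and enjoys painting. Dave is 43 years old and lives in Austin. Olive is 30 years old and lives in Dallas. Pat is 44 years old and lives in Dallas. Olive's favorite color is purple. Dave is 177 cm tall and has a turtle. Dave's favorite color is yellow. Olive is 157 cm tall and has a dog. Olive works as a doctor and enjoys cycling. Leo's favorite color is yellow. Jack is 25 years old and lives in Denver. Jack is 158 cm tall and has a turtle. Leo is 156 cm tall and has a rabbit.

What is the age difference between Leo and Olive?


|20 - 30| = 10

10


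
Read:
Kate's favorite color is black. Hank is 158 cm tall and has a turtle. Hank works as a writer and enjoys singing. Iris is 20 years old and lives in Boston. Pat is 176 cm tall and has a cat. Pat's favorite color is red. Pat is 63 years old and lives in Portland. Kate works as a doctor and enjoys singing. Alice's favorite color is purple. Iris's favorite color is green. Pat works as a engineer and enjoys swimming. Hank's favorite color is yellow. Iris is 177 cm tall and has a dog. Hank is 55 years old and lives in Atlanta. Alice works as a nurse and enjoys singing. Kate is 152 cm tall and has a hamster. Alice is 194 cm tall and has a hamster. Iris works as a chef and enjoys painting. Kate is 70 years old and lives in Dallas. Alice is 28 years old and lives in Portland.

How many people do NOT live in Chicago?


Not in Chicago: 5

5


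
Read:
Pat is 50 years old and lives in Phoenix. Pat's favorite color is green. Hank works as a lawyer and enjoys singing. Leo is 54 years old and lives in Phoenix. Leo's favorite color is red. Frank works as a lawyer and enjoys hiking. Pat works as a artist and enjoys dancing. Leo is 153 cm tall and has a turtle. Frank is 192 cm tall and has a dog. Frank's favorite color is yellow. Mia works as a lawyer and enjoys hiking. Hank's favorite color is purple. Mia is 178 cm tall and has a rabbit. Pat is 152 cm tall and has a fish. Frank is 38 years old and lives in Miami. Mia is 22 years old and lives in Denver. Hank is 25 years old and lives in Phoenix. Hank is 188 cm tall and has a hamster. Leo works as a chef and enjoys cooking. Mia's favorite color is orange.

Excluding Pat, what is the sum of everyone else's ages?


Sum (excluding Pat): 139

139


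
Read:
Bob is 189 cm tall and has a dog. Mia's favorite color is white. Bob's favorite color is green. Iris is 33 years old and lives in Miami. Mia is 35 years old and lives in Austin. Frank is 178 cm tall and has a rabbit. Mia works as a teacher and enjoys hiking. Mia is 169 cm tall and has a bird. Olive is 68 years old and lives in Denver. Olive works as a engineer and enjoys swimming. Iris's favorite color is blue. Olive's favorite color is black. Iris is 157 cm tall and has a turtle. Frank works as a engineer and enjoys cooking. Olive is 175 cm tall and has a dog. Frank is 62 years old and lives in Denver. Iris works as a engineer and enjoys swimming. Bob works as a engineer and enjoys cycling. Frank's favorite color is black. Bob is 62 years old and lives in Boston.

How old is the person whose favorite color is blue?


Person with favorite color=blue is Iris, age 33

33


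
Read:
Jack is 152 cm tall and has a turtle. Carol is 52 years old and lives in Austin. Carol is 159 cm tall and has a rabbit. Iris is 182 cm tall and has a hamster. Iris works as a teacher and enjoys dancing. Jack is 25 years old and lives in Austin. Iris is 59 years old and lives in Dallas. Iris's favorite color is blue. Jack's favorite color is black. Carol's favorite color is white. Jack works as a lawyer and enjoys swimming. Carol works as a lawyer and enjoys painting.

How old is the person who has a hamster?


Person with hamster is Iris, age 59

59


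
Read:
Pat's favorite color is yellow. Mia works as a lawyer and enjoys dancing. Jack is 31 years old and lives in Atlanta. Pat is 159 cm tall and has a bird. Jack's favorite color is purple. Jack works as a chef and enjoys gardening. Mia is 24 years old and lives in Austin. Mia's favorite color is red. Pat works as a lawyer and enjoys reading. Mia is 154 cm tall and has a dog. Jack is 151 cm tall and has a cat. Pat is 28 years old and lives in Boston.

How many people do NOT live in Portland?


Not in Portland: 3

3


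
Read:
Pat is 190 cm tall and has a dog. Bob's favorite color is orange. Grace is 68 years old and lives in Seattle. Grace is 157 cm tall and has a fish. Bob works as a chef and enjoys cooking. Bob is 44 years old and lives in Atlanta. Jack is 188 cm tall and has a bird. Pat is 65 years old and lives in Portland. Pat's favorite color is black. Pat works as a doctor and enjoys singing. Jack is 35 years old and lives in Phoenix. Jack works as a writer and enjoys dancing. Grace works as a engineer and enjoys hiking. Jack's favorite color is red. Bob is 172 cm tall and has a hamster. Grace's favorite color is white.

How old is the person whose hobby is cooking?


Person with hobby=cooking is Bob, age 44

44


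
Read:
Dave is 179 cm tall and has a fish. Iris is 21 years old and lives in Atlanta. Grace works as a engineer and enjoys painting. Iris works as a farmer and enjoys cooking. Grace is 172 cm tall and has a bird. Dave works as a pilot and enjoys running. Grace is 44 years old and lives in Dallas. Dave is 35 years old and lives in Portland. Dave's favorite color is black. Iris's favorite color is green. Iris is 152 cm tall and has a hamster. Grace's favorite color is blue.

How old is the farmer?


The farmer is Iris, age 21

21


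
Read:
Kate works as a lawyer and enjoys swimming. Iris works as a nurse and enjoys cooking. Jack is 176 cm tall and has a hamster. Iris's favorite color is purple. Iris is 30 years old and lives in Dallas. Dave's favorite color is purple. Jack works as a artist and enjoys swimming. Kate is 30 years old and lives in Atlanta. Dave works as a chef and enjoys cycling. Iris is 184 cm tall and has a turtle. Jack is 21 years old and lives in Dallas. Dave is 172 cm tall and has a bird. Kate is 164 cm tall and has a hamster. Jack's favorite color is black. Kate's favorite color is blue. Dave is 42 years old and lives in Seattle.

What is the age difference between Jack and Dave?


|21 - 42| = 21

21


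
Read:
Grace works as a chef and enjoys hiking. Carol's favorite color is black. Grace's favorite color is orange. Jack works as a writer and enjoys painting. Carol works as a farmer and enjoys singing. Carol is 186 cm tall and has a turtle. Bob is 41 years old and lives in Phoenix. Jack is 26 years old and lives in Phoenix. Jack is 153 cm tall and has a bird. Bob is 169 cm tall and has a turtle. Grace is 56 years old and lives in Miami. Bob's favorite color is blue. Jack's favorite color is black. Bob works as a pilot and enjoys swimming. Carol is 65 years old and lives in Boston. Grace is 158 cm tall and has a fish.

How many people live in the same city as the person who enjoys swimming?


Person with hobby swimming is Bob, city Phoenix. Count = 2

2


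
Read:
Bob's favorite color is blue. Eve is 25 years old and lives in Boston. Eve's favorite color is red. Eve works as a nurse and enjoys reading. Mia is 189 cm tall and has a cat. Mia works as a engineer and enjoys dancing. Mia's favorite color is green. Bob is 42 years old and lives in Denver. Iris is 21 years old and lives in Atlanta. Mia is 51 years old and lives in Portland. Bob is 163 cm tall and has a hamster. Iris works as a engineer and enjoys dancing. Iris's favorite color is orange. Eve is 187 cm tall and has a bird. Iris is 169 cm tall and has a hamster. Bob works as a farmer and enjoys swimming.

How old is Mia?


Mia is 51 years old

51


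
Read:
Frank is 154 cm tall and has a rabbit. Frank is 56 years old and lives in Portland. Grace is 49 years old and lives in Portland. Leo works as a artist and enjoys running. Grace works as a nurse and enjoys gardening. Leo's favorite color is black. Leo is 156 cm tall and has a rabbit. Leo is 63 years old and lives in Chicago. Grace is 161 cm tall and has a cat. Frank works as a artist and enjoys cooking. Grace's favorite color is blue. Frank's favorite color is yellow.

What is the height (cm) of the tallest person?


Tallest: Grace at 161 cm

161


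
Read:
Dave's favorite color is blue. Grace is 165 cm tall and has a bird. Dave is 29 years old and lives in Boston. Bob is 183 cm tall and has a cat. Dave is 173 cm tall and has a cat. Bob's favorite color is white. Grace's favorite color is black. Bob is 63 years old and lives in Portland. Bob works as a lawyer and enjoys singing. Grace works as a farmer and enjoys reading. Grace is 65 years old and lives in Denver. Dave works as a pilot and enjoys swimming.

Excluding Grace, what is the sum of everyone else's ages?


Sum (excluding Grace): 92

92


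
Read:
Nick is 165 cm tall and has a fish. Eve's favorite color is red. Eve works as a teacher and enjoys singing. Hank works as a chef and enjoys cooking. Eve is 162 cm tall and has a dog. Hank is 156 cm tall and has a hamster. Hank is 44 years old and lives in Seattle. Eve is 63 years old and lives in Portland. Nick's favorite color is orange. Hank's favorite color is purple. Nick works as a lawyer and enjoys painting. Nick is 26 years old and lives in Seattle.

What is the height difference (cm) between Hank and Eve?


|156 - 162| = 6

6


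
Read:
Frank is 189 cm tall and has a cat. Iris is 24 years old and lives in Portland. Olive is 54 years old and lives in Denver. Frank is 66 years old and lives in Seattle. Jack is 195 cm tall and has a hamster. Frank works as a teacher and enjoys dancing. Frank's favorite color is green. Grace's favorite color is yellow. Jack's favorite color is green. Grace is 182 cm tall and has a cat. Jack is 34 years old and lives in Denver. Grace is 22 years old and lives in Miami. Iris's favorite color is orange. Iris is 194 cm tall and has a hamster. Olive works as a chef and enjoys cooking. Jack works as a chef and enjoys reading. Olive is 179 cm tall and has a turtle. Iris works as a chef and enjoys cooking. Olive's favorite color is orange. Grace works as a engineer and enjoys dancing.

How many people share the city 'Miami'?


Count: 1

1


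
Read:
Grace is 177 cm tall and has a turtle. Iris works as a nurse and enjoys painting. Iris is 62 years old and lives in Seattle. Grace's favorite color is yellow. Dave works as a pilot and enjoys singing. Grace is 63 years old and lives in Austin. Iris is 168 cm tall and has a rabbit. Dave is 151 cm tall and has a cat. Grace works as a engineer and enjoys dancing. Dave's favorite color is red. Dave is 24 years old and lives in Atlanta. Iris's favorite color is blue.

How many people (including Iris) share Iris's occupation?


Iris is a nurse. Count = 1

1


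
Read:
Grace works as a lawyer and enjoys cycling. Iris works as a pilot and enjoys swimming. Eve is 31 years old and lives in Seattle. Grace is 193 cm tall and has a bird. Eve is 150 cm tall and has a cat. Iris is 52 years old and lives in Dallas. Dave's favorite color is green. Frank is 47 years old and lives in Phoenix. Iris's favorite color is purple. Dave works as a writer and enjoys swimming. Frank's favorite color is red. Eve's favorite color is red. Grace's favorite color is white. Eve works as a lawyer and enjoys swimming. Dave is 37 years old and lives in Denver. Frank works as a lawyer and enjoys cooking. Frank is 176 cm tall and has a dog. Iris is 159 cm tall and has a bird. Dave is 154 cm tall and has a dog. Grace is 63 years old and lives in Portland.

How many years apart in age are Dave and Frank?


37 vs 47, diff = 10

10


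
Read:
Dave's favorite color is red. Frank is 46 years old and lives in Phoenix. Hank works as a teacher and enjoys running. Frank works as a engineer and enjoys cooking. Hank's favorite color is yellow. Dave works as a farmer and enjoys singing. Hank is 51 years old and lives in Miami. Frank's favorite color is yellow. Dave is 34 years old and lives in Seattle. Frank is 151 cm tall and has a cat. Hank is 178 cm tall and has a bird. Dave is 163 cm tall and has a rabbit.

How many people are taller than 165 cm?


Taller than 165: 1

1


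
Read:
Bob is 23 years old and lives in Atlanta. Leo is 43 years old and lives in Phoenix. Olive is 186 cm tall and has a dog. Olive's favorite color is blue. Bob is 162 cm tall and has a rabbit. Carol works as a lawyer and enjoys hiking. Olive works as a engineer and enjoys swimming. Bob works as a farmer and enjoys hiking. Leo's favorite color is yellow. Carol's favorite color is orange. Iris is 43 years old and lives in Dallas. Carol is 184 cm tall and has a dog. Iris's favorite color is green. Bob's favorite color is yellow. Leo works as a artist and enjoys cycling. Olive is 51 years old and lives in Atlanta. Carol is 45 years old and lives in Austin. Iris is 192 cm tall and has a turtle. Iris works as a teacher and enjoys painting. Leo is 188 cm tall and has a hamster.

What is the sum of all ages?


23+43+45+51+43 = 205

205


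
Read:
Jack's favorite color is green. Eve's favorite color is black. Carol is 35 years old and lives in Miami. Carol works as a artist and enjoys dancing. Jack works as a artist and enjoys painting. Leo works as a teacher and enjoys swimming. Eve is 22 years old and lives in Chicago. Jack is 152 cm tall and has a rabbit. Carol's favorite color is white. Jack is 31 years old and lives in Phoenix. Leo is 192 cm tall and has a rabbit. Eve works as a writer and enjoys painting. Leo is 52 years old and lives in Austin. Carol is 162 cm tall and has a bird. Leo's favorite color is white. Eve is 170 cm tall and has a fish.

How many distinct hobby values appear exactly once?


Unique hobby values: 2

2


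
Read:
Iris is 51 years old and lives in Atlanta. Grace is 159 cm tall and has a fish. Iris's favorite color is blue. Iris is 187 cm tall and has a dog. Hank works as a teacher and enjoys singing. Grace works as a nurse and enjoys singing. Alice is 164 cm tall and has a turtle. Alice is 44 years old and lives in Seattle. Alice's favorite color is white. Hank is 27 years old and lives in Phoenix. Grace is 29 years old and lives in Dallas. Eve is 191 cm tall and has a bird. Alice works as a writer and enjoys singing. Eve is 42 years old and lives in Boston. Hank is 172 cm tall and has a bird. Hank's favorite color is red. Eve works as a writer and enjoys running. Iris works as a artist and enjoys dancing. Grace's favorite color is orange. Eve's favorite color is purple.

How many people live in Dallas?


Count in Dallas: 1

1


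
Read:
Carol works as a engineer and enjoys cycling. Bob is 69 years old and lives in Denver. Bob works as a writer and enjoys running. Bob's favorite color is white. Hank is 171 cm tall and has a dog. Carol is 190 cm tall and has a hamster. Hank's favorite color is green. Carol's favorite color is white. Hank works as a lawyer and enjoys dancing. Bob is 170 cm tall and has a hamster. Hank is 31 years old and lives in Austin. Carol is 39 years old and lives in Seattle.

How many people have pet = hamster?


Count: 2

2
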